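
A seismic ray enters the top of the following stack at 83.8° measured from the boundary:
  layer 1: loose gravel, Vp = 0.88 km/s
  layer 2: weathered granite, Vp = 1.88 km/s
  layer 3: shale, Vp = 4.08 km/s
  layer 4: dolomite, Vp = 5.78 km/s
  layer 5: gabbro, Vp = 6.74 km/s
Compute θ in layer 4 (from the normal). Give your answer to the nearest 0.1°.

45.2°

From the normal: θ₁ = 90° − 83.8° = 6.2°.
Ray parameter p = sin 6.2° / 0.88 = 1.2273e-01 s/km.
sin θ_4 = p·V_4 = 1.2273e-01 × 5.78 = 0.7094.
θ_4 = 45.18° from the vertical.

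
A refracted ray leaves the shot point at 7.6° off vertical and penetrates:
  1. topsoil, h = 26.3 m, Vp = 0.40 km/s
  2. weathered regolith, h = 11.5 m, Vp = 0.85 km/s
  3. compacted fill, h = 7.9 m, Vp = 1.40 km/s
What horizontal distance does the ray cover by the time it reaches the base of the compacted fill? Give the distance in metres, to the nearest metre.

Apply Snell's law at each interface; in layer i the horizontal offset is hᵢ·tan θᵢ.
Layer 1: θ = 7.60°; offset = 26.3·tan 7.60° = 3.509 m.
Layer 2: sin θ = 0.85·sin 7.6°/0.40 = 0.2810, θ = 16.32°; offset = 11.5·tan 16.32° = 3.368 m.
Layer 3: sin θ = 1.40·sin 7.6°/0.40 = 0.4629, θ = 27.57°; offset = 7.9·tan 27.57° = 4.125 m.
Summing the layer offsets gives 11.002 m.

11 m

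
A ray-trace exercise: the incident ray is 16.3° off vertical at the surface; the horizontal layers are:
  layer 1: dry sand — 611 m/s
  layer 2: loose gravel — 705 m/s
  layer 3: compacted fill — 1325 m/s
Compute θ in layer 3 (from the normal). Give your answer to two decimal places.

Ray parameter p = sin 16.3° / 611 = 4.5936e-04 s/m.
sin θ_3 = p·V_3 = 4.5936e-04 × 1325 = 0.6086.
θ_3 = arcsin 0.6086 = 37.49°.

37.49°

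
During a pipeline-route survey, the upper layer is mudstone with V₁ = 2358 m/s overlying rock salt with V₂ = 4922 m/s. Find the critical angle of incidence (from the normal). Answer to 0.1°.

Critical incidence: sin θ_c = V₁/V₂ = 2358/4922 = 0.4791.
θ_c = arcsin 0.4791 = 28.62°.

28.6°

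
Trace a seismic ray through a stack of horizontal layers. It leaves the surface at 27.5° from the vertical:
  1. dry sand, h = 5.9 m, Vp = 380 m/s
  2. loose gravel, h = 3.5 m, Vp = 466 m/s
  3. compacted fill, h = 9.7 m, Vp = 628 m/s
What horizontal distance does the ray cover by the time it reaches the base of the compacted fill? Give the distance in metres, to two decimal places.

16.93 m

Apply Snell's law at each interface; in layer i the horizontal offset is hᵢ·tan θᵢ.
Layer 1: θ = 27.50°; offset = 5.9·tan 27.50° = 3.0713 m.
Layer 2: sin θ = 466·sin 27.5°/380 = 0.5662, θ = 34.49°; offset = 3.5·tan 34.49° = 2.4045 m.
Layer 3: sin θ = 628·sin 27.5°/380 = 0.7631, θ = 49.74°; offset = 9.7·tan 49.74° = 11.4534 m.
Summing the layer offsets gives 16.9292 m.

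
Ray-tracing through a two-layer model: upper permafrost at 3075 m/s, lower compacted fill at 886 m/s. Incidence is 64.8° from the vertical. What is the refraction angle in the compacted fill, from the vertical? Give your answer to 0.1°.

15.1°

sin θ₁/V₁ = sin θ₂/V₂ ⇒ sin θ₂ = 886·sin 64.8°/3075 = 886·0.9048/3075 = 0.2607.
θ₂ = sin⁻¹(0.2607) = 15.11° (from vertical).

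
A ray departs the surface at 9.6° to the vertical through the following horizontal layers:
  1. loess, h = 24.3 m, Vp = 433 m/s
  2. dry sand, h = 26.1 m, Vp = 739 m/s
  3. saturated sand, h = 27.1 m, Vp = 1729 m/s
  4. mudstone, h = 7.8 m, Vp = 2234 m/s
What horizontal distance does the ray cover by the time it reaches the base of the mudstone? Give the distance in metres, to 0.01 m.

Apply Snell's law at each interface; in layer i the horizontal offset is hᵢ·tan θᵢ.
Layer 1: θ = 9.60°; offset = 24.3·tan 9.60° = 4.1100 m.
Layer 2: sin θ = 739·sin 9.6°/433 = 0.2846, θ = 16.54°; offset = 26.1·tan 16.54° = 7.7492 m.
Layer 3: sin θ = 1729·sin 9.6°/433 = 0.6659, θ = 41.75°; offset = 27.1·tan 41.75° = 24.1901 m.
Layer 4: sin θ = 2234·sin 9.6°/433 = 0.8604, θ = 59.36°; offset = 7.8·tan 59.36° = 13.1700 m.
Summing the layer offsets gives 49.2194 m.

49.22 m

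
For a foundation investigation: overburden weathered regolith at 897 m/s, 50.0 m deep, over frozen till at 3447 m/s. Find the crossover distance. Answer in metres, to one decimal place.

x_cross = 2h·√((V₂+V₁)/(V₂−V₁)).
(V₂+V₁)/(V₂−V₁) = (3447+897)/(3447−897) = 1.7035; √ = 1.3052.
x_cross = 2·50.0·1.3052 = 130.52 m.

130.5 m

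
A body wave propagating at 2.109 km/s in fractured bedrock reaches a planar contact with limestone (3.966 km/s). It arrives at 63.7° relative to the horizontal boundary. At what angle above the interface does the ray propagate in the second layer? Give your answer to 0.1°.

Convert to the normal: θ₁ = 90° − 63.7° = 26.3°.
Snell's law: sin θ₂ = (V₂/V₁)·sin θ₁ = (3.966/2.109)·sin 26.3° = 0.8332.
θ₂ = sin⁻¹(0.8332) = 56.43° (from vertical).
From the interface: 90° − 56.43° = 33.57°.

33.6°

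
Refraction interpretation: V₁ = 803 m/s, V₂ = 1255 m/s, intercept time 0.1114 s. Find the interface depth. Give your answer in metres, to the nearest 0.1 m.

h = tᵢ·V₁·V₂ / (2·√(V₂²−V₁²)).
√(V₂²−V₁²) = √(1255² − 803²) = 964.5 m/s.
h = 0.1114 s × 803 × 1255 / (2 × 964.5) = 58.20 m.

58.2 m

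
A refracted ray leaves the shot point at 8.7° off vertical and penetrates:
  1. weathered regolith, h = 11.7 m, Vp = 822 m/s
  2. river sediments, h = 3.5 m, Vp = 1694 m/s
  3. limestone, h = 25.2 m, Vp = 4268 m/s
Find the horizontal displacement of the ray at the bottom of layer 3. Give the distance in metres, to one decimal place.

p = sin θ₁/V₁ = sin 8.7°/822 = 1.8402e-04 s/m is conserved through the stack.
Layer 1: θ = 8.70°; offset = 11.7·tan 8.70° = 1.790 m.
Layer 2: sin θ = p·1694 = 0.3117 → θ = 18.16°; offset = 3.5·tan 18.16° = 1.148 m.
Layer 3: sin θ = p·4268 = 0.7854 → θ = 51.76°; offset = 25.2·tan 51.76° = 31.973 m.
Total horizontal offset = 34.911 m.

34.9 m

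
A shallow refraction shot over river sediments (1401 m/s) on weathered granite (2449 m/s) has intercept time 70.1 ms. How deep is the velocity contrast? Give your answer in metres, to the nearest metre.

θ_c = arcsin(1401/2449) = 34.89°; cos θ_c = 0.8202.
tᵢ = 2h cos θ_c/V₁ ⇒ h = tᵢ·V₁/(2 cos θ_c) = 0.0701·1401/(2·0.8202) = 59.87 m.

60 m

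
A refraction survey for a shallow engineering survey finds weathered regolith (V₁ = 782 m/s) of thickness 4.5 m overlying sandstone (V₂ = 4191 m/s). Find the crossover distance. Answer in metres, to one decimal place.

x_cross = 2h·√((V₂+V₁)/(V₂−V₁)).
(V₂+V₁)/(V₂−V₁) = (4191+782)/(4191−782) = 1.4588; √ = 1.2078.
x_cross = 2·4.5·1.2078 = 10.87 m.

10.9 m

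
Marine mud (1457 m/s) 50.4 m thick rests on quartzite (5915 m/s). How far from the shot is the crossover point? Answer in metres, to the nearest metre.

θ_c = arcsin(1457/5915) = 14.26°, so cos θ_c = 0.9692 and tᵢ = 2h cos θ_c/V₁ = 0.0671 s.
At crossover x/V₁ = x/V₂ + tᵢ ⇒ x = tᵢ/(1/V₁ − 1/V₂) = 0.06705/(6.8634e-04 − 1.6906e-04) = 129.62 m.

130 m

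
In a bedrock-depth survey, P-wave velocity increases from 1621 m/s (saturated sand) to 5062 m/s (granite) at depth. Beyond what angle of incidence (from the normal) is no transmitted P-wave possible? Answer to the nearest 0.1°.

Critical incidence: sin θ_c = V₁/V₂ = 1621/5062 = 0.3202.
θ_c = arcsin 0.3202 = 18.68°.

18.7°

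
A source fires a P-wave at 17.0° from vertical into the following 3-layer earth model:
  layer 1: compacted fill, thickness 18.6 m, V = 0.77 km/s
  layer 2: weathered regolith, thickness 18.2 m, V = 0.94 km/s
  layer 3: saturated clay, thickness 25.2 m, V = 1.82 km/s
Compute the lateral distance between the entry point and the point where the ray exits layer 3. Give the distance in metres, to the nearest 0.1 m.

Ray parameter p = sin 17.0° / 0.77 km/s = 3.7970e-01 s/km.
Layer 1: θ = 17.00°; offset = 18.6·tan 17.00° = 5.687 m.
Layer 2: sin θ = p·0.94 = 0.3569 → θ = 20.91°; offset = 18.2·tan 20.91° = 6.954 m.
Layer 3: sin θ = p·1.82 = 0.6911 → θ = 43.71°; offset = 25.2·tan 43.71° = 24.094 m.
Summing the layer offsets gives 36.734 m.

36.7 m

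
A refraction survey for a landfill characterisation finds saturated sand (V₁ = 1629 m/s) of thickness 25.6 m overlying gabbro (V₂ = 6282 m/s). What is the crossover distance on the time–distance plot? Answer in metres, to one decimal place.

66.8 m

θ_c = arcsin(1629/6282) = 15.03°, so cos θ_c = 0.9658 and tᵢ = 2h cos θ_c/V₁ = 0.0304 s.
At crossover x/V₁ = x/V₂ + tᵢ ⇒ x = tᵢ/(1/V₁ − 1/V₂) = 0.03036/(6.1387e-04 − 1.5918e-04) = 66.76 m.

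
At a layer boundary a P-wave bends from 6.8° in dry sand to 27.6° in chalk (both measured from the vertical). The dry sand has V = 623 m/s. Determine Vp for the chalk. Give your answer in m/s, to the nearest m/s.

sin 6.8° = 0.1184; sin 27.6° = 0.4633.
V₂ = V₁·(sin θ₂/sin θ₁) = 623·(0.4633/0.1184) = 2437.70 m/s.

2438 m/s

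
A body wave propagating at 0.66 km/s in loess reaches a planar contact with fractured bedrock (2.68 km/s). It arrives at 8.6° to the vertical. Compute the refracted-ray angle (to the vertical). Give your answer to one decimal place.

Snell's law: sin θ₂ = (V₂/V₁)·sin θ₁ = (2.68/0.66)·sin 8.6° = 0.6072.
θ₂ = sin⁻¹(0.6072) = 37.39° (from vertical).

37.4°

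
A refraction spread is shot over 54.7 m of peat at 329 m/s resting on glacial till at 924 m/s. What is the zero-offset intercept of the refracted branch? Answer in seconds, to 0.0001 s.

θ_c = arcsin(V₁/V₂) = arcsin(329/924) = 20.86°; cos θ_c = 0.9345.
tᵢ = 2h·cos θ_c / V₁ = 2·54.7·0.9345 / 329 = 0.31073 s.

0.3107 s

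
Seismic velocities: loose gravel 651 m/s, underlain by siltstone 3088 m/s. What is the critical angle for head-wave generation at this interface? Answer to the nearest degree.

12°

Critical incidence: sin θ_c = V₁/V₂ = 651/3088 = 0.2108.
θ_c = arcsin 0.2108 = 12.17°.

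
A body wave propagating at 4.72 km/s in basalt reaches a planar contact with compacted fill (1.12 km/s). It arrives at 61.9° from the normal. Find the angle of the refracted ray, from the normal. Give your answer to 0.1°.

sin θ₁/V₁ = sin θ₂/V₂ ⇒ sin θ₂ = 1.12·sin 61.9°/4.72 = 1.12·0.8821/4.72 = 0.2093.
θ₂ = arcsin 0.2093 = 12.08° from the normal.

12.1°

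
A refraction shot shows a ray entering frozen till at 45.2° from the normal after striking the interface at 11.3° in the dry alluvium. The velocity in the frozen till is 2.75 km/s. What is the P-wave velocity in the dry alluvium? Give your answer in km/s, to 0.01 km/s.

sin 11.3° = 0.1959; sin 45.2° = 0.7096.
V₁ = V₂·(sin θ₁/sin θ₂) = 2.75·(0.1959/0.7096) = 0.76 km/s.

0.76 km/s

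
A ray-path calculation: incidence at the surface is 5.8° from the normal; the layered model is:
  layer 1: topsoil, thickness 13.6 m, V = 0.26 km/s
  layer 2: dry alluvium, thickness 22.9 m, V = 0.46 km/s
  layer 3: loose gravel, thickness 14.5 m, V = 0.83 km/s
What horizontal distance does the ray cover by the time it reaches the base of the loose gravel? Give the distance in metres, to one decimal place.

Ray parameter p = sin 5.8° / 0.26 km/s = 3.8868e-01 s/km.
Layer 1: θ = 5.80°; offset = 13.6·tan 5.80° = 1.381 m.
Layer 2: sin θ = p·0.46 = 0.1788 → θ = 10.30°; offset = 22.9·tan 10.30° = 4.161 m.
Layer 3: sin θ = p·0.83 = 0.3226 → θ = 18.82°; offset = 14.5·tan 18.82° = 4.942 m.
Σ offsets = 10.485 m.

10.5 m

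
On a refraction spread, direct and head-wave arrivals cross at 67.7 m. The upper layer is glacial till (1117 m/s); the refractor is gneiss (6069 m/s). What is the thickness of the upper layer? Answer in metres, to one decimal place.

28.1 m

h = (x_cross/2)·√((V₂−V₁)/(V₂+V₁)).
(V₂−V₁)/(V₂+V₁) = (6069−1117)/(6069+1117) = 0.6891; √ = 0.8301.
h = (67.7/2)·0.8301 = 28.10 m.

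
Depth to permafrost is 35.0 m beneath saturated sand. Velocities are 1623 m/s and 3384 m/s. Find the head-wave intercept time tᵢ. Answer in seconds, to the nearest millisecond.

0.038 s

tᵢ = 2h·√(V₂²−V₁²)/(V₁V₂).
√(V₂²−V₁²) = √(3384²−1623²) = 2969.4 m/s.
tᵢ = 2·35.0·2969.4/(1623·3384) = 0.03785 s.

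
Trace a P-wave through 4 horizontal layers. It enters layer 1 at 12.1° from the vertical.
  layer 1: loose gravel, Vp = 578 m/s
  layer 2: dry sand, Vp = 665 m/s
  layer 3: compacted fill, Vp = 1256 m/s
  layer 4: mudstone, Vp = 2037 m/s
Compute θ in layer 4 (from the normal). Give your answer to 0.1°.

Ray parameter p = sin 12.1° / 578 = 3.6266e-04 s/m.
sin θ_4 = p·V_4 = 3.6266e-04 × 2037 = 0.7387.
θ_4 = 47.62° from the vertical.

47.6°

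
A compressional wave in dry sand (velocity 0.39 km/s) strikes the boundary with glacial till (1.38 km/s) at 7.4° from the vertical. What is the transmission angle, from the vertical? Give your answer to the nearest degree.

27°

Snell's law: sin θ₂ = (V₂/V₁)·sin θ₁ = (1.38/0.39)·sin 7.4° = 0.4557.
θ₂ = arcsin 0.4557 = 27.11° from the normal.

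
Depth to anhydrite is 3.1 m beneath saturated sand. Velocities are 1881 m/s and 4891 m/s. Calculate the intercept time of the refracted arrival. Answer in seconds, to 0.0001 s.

θ_c = arcsin(V₁/V₂) = arcsin(1881/4891) = 22.62°; cos θ_c = 0.9231.
tᵢ = 2h·cos θ_c / V₁ = 2·3.1·0.9231 / 1881 = 0.00304 s.

0.0030 s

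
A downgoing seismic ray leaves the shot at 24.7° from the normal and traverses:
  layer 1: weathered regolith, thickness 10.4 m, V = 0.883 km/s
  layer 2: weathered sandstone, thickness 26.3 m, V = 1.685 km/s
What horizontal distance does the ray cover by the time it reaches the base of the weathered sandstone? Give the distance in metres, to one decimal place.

39.5 m

Apply Snell's law at each interface; in layer i the horizontal offset is hᵢ·tan θᵢ.
Layer 1: θ = 24.70°; offset = 10.4·tan 24.70° = 4.783 m.
Layer 2: sin θ = 1.685·sin 24.7°/0.883 = 0.7974, θ = 52.88°; offset = 26.3·tan 52.88° = 34.753 m.
Summing the layer offsets gives 39.537 m.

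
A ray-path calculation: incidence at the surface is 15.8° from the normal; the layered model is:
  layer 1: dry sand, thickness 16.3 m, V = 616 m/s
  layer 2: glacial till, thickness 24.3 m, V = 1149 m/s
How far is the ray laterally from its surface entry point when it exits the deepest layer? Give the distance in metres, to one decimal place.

Ray parameter p = sin 15.8° / 616 m/s = 4.4201e-04 s/m.
Layer 1: θ = 15.80°; offset = 16.3·tan 15.80° = 4.612 m.
Layer 2: sin θ = p·1149 = 0.5079 → θ = 30.52°; offset = 24.3·tan 30.52° = 14.327 m.
Total horizontal offset = 18.939 m.

18.9 m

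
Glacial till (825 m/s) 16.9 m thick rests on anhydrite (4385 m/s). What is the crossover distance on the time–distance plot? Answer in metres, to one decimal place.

x_cross = 2h·√((V₂+V₁)/(V₂−V₁)).
(V₂+V₁)/(V₂−V₁) = (4385+825)/(4385−825) = 1.4635; √ = 1.2097.
x_cross = 2·16.9·1.2097 = 40.89 m.

40.9 m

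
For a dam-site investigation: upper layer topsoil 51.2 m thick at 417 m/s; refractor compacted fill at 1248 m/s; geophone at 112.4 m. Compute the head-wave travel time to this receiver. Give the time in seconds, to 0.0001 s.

0.3215 s

t = x/V₂ + 2h·√(V₂²−V₁²)/(V₁V₂).
√(V₂²−V₁²) = √(1248²−417²) = 1176.3 m/s; delay term = 2·51.2·1176.3/(417·1248) = 0.23145 s.
t = 112.4/1248 + 0.23145 = 0.32151 s.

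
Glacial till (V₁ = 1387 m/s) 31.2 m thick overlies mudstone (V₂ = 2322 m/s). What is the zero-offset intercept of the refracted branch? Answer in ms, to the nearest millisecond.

36 ms

tᵢ = 2h·√(V₂²−V₁²)/(V₁V₂).
√(V₂²−V₁²) = √(2322²−1387²) = 1862.2 m/s.
tᵢ = 2·31.2·1862.2/(1387·2322) = 0.03608 s.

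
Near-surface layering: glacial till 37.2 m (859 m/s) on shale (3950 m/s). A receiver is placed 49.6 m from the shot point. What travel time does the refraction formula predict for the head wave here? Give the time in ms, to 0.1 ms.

97.1 ms

θ_c = arcsin(V₁/V₂) = arcsin(859/3950) = 12.56°, cos θ_c = 0.9761.
Intercept time tᵢ = 2h cos θ_c / V₁ = 2·37.2·0.9761/859 = 0.08454 s.
t = x/V₂ + tᵢ = 49.6/3950 + 0.08454 = 0.09710 s.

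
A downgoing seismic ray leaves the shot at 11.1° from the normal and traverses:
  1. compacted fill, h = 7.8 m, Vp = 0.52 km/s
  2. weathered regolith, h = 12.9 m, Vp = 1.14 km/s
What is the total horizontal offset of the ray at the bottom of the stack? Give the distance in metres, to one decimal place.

7.5 m

Ray parameter p = sin 11.1° / 0.52 km/s = 3.7023e-01 s/km.
Layer 1: θ = 11.10°; offset = 7.8·tan 11.10° = 1.530 m.
Layer 2: sin θ = p·1.14 = 0.4221 → θ = 24.97°; offset = 12.9·tan 24.97° = 6.006 m.
Σ offsets = 7.536 m.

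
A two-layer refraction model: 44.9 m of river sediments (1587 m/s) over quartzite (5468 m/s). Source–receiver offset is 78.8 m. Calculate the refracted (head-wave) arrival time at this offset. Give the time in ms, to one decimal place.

t = x/V₂ + 2h·√(V₂²−V₁²)/(V₁V₂).
√(V₂²−V₁²) = √(5468²−1587²) = 5232.6 m/s; delay term = 2·44.9·5232.6/(1587·5468) = 0.05415 s.
t = 78.8/5468 + 0.05415 = 0.06856 s.

68.6 ms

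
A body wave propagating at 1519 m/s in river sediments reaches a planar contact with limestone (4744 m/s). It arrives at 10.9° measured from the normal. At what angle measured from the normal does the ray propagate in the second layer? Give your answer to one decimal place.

36.2°

sin θ₁/V₁ = sin θ₂/V₂ ⇒ sin θ₂ = 4744·sin 10.9°/1519 = 4744·0.1891/1519 = 0.5906.
θ₂ = arcsin 0.5906 = 36.20° from the normal.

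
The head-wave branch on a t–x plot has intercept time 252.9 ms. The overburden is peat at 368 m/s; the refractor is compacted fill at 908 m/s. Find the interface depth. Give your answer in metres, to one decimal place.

θ_c = arcsin(368/908) = 23.91°; cos θ_c = 0.9142.
tᵢ = 2h cos θ_c/V₁ ⇒ h = tᵢ·V₁/(2 cos θ_c) = 0.2529·368/(2·0.9142) = 50.90 m.

50.9 m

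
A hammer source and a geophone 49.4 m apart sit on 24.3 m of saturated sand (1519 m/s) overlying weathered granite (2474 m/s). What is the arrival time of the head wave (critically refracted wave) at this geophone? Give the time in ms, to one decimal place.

t = x/V₂ + 2h·√(V₂²−V₁²)/(V₁V₂).
√(V₂²−V₁²) = √(2474²−1519²) = 1952.8 m/s; delay term = 2·24.3·1952.8/(1519·2474) = 0.02525 s.
t = 49.4/2474 + 0.02525 = 0.04522 s.

45.2 ms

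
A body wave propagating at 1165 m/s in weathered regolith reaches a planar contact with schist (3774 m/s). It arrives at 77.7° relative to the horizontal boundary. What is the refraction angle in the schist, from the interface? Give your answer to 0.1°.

Angle from the normal: 90° − 77.7° = 12.3°.
Snell's law: sin θ₂ = (V₂/V₁)·sin θ₁ = (3774/1165)·sin 12.3° = 0.6901.
θ₂ = arcsin 0.6901 = 43.64° from the normal.
From the interface: 90° − 43.64° = 46.36°.

46.4°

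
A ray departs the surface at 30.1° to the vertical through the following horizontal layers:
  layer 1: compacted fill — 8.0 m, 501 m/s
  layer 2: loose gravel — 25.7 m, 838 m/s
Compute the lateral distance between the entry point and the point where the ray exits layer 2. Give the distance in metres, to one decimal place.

44.2 m

Apply Snell's law at each interface; in layer i the horizontal offset is hᵢ·tan θᵢ.
Layer 1: θ = 30.10°; offset = 8.0·tan 30.10° = 4.637 m.
Layer 2: sin θ = 838·sin 30.1°/501 = 0.8389, θ = 57.02°; offset = 25.7·tan 57.02° = 39.604 m.
Summing the layer offsets gives 44.241 m.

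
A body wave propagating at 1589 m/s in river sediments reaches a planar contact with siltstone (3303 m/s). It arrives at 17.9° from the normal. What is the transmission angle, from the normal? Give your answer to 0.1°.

39.7°

Snell's law: sin θ₂ = (V₂/V₁)·sin θ₁ = (3303/1589)·sin 17.9° = 0.6389.
θ₂ = arcsin 0.6389 = 39.71° from the normal.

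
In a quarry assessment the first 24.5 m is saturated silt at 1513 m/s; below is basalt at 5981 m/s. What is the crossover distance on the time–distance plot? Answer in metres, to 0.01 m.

x_cross = 2h·√((V₂+V₁)/(V₂−V₁)).
(V₂+V₁)/(V₂−V₁) = (5981+1513)/(5981−1513) = 1.6773; √ = 1.2951.
x_cross = 2·24.5·1.2951 = 63.46 m.

63.46 m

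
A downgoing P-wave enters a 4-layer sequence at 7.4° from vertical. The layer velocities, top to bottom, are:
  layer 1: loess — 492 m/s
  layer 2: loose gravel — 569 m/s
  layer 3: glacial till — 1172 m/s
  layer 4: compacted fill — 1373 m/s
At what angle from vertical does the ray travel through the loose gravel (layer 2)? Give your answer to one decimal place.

Ray parameter p = sin 7.4° / 492 = 2.6178e-04 s/m.
sin θ_2 = p·V_2 = 2.6178e-04 × 569 = 0.1490.
θ_2 = arcsin 0.1490 = 8.57°.

8.6°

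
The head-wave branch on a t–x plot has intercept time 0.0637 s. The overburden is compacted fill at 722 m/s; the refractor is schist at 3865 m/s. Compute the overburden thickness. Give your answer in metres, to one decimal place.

23.4 m

θ_c = arcsin(722/3865) = 10.77°; cos θ_c = 0.9824.
tᵢ = 2h cos θ_c/V₁ ⇒ h = tᵢ·V₁/(2 cos θ_c) = 0.0637·722/(2·0.9824) = 23.41 m.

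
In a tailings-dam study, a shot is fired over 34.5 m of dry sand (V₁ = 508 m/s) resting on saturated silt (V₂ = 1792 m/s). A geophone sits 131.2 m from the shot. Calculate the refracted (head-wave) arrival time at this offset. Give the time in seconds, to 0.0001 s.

0.2035 s

t = x/V₂ + 2h·√(V₂²−V₁²)/(V₁V₂).
√(V₂²−V₁²) = √(1792²−508²) = 1718.5 m/s; delay term = 2·34.5·1718.5/(508·1792) = 0.13025 s.
t = 131.2/1792 + 0.13025 = 0.20347 s.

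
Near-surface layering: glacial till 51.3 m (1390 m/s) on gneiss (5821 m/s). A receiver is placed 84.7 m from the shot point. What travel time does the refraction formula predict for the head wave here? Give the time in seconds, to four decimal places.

θ_c = arcsin(V₁/V₂) = arcsin(1390/5821) = 13.82°, cos θ_c = 0.9711.
Intercept time tᵢ = 2h cos θ_c / V₁ = 2·51.3·0.9711/1390 = 0.07168 s.
t = x/V₂ + tᵢ = 84.7/5821 + 0.07168 = 0.08623 s.

0.0862 s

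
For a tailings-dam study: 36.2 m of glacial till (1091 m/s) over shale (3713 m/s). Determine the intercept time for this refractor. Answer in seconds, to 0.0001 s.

0.0634 s

θ_c = arcsin(V₁/V₂) = arcsin(1091/3713) = 17.09°; cos θ_c = 0.9559.
tᵢ = 2h·cos θ_c / V₁ = 2·36.2·0.9559 / 1091 = 0.06343 s.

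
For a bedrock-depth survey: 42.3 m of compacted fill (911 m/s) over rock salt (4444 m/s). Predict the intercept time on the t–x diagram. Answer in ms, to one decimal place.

θ_c = arcsin(V₁/V₂) = arcsin(911/4444) = 11.83°; cos θ_c = 0.9788.
tᵢ = 2h·cos θ_c / V₁ = 2·42.3·0.9788 / 911 = 0.09089 s.

90.9 ms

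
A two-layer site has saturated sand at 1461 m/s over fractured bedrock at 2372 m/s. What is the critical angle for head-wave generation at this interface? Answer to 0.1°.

At critical incidence the refracted ray runs along the interface (θ₂ = 90°), so sin θ_c = V₁/V₂.
θ_c = arcsin(1461/2372) = arcsin 0.6159 = 38.02°.

38.0°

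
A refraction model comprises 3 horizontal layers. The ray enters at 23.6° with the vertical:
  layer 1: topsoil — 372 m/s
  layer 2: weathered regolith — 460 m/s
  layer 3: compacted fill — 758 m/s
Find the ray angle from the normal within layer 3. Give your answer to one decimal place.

54.7°

Ray parameter p = sin 23.6° / 372 = 1.0762e-03 s/m.
sin θ_3 = p·V_3 = 1.0762e-03 × 758 = 0.8158.
θ_3 = arcsin 0.8158 = 54.66°.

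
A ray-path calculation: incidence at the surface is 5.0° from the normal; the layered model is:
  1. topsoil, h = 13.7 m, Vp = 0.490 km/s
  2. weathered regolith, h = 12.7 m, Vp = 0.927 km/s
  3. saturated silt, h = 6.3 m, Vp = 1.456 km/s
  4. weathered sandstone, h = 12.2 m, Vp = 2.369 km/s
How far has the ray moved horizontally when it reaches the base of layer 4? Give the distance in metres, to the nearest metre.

Apply Snell's law at each interface; in layer i the horizontal offset is hᵢ·tan θᵢ.
Layer 1: θ = 5.00°; offset = 13.7·tan 5.00° = 1.199 m.
Layer 2: sin θ = 0.927·sin 5.0°/0.490 = 0.1649, θ = 9.49°; offset = 12.7·tan 9.49° = 2.123 m.
Layer 3: sin θ = 1.456·sin 5.0°/0.490 = 0.2590, θ = 15.01°; offset = 6.3·tan 15.01° = 1.689 m.
Layer 4: sin θ = 2.369·sin 5.0°/0.490 = 0.4214, θ = 24.92°; offset = 12.2·tan 24.92° = 5.669 m.
Total horizontal offset = 10.679 m.

11 m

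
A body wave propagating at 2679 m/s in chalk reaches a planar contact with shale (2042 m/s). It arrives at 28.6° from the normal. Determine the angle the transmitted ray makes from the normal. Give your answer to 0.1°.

Snell's law: sin θ₂ = (V₂/V₁)·sin θ₁ = (2042/2679)·sin 28.6° = 0.3649.
θ₂ = sin⁻¹(0.3649) = 21.40° (from vertical).

21.4°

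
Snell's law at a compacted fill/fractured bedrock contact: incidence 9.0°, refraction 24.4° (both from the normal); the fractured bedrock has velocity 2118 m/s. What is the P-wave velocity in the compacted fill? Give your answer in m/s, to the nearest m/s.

sin 9.0° = 0.1564; sin 24.4° = 0.4131.
V₁ = V₂·(sin θ₁/sin θ₂) = 2118·(0.1564/0.4131) = 802.04 m/s.

802 m/s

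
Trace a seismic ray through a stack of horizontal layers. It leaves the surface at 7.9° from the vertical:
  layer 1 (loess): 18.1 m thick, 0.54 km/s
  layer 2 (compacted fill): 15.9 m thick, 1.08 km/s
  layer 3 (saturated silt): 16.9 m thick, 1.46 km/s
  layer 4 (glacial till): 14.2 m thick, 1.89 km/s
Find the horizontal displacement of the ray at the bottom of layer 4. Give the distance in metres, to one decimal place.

p = sin θ₁/V₁ = sin 7.9°/0.54 = 2.5453e-01 s/km is conserved through the stack.
Layer 1: θ = 7.90°; offset = 18.1·tan 7.90° = 2.512 m.
Layer 2: sin θ = p·1.08 = 0.2749 → θ = 15.96°; offset = 15.9·tan 15.96° = 4.546 m.
Layer 3: sin θ = p·1.46 = 0.3716 → θ = 21.81°; offset = 16.9·tan 21.81° = 6.765 m.
Layer 4: sin θ = p·1.89 = 0.4811 → θ = 28.75°; offset = 14.2·tan 28.75° = 7.792 m.
Total horizontal offset = 21.614 m.

21.6 m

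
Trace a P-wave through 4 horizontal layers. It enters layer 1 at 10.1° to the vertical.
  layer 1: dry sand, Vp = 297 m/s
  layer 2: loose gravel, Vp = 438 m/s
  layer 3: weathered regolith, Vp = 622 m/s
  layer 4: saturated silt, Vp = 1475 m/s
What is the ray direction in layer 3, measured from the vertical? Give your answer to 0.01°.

21.55°

Ray parameter p = sin 10.1° / 297 = 5.9046e-04 s/m.
sin θ_3 = p·V_3 = 5.9046e-04 × 622 = 0.3673.
θ_3 = arcsin 0.3673 = 21.55°.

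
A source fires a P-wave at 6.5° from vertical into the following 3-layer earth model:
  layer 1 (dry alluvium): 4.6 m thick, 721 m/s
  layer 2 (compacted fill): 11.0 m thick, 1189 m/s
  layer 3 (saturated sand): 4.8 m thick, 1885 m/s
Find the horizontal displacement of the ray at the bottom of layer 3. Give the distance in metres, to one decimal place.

p = sin θ₁/V₁ = sin 6.5°/721 = 1.5701e-04 s/m is conserved through the stack.
Layer 1: θ = 6.50°; offset = 4.6·tan 6.50° = 0.524 m.
Layer 2: sin θ = p·1189 = 0.1867 → θ = 10.76°; offset = 11.0·tan 10.76° = 2.090 m.
Layer 3: sin θ = p·1885 = 0.2960 → θ = 17.22°; offset = 4.8·tan 17.22° = 1.487 m.
Σ offsets = 4.102 m.

4.1 m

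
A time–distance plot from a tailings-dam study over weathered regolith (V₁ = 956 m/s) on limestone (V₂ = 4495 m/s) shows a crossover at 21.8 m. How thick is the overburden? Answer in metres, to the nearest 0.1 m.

x_cross = 2h·√((V₂+V₁)/(V₂−V₁)) → h = x_cross / (2·√((V₂+V₁)/(V₂−V₁))).
√((V₂+V₁)/(V₂−V₁)) = √((4495+956)/(4495−956)) = 1.2411.
h = 21.8 / (2·1.2411) = 8.78 m.

8.8 m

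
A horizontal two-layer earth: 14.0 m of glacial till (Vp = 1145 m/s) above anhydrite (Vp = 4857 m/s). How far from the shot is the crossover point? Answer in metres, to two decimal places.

35.60 m

θ_c = arcsin(1145/4857) = 13.64°, so cos θ_c = 0.9718 and tᵢ = 2h cos θ_c/V₁ = 0.0238 s.
At crossover x/V₁ = x/V₂ + tᵢ ⇒ x = tᵢ/(1/V₁ − 1/V₂) = 0.02376/(8.7336e-04 − 2.0589e-04) = 35.60 m.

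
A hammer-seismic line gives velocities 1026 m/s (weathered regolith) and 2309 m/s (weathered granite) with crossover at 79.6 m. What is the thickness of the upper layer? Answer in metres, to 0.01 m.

h = (x_cross/2)·√((V₂−V₁)/(V₂+V₁)).
(V₂−V₁)/(V₂+V₁) = (2309−1026)/(2309+1026) = 0.3847; √ = 0.6202.
h = (79.6/2)·0.6202 = 24.69 m.

24.69 m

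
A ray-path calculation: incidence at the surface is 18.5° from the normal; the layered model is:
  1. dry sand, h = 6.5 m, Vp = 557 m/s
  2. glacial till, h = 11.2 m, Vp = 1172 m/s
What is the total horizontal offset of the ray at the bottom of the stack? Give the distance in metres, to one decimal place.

12.2 m

Apply Snell's law at each interface; in layer i the horizontal offset is hᵢ·tan θᵢ.
Layer 1: θ = 18.50°; offset = 6.5·tan 18.50° = 2.175 m.
Layer 2: sin θ = 1172·sin 18.5°/557 = 0.6677, θ = 41.89°; offset = 11.2·tan 41.89° = 10.044 m.
Total horizontal offset = 12.219 m.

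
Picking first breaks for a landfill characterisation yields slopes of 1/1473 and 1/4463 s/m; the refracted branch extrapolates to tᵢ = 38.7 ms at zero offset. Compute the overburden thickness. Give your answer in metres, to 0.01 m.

h = tᵢ·V₁·V₂ / (2·√(V₂²−V₁²)).
√(V₂²−V₁²) = √(4463² − 1473²) = 4212.9 m/s.
h = 0.0387 s × 1473 × 4463 / (2 × 4212.9) = 30.19 m.

30.19 m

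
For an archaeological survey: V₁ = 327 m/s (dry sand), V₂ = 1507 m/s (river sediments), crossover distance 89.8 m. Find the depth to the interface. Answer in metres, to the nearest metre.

x_cross = 2h·√((V₂+V₁)/(V₂−V₁)) → h = x_cross / (2·√((V₂+V₁)/(V₂−V₁))).
√((V₂+V₁)/(V₂−V₁)) = √((1507+327)/(1507−327)) = 1.2467.
h = 89.8 / (2·1.2467) = 36.02 m.

36 m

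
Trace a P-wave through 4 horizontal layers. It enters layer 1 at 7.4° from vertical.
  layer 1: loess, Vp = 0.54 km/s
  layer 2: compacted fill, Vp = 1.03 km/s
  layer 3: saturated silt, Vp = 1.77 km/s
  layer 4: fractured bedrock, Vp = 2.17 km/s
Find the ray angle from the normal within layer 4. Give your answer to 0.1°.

31.2°

Ray parameter p = sin 7.4° / 0.54 = 2.3851e-01 s/km.
sin θ_4 = p·V_4 = 2.3851e-01 × 2.17 = 0.5176.
θ_4 = arcsin 0.5176 = 31.17°.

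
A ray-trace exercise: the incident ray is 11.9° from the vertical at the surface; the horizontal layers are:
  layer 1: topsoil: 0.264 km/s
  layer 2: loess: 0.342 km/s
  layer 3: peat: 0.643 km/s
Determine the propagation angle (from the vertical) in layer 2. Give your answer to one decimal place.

15.5°

Ray parameter p = sin 11.9° / 0.264 = 7.8108e-01 s/km.
sin θ_2 = p·V_2 = 7.8108e-01 × 0.342 = 0.2671.
θ_2 = arcsin 0.2671 = 15.49°.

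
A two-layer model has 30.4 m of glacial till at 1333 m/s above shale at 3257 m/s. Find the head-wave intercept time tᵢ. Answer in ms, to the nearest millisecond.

42 ms

θ_c = arcsin(V₁/V₂) = arcsin(1333/3257) = 24.16°; cos θ_c = 0.9124.
tᵢ = 2h·cos θ_c / V₁ = 2·30.4·0.9124 / 1333 = 0.04162 s.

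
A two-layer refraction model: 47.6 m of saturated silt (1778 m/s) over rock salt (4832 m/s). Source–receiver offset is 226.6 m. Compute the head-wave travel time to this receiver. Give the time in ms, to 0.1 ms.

96.7 ms

t = x/V₂ + 2h·√(V₂²−V₁²)/(V₁V₂).
√(V₂²−V₁²) = √(4832²−1778²) = 4493.0 m/s; delay term = 2·47.6·4493.0/(1778·4832) = 0.04979 s.
t = 226.6/4832 + 0.04979 = 0.09668 s.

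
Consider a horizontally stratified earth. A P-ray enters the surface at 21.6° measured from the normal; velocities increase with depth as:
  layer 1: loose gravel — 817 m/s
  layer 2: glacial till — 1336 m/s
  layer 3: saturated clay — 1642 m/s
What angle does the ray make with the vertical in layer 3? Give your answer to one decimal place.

47.7°

Snell's law across each interface conserves sin θ / V, so sin θ_3 = V_3·sin θ₁/V₁.
sin θ_3 = 1642 × sin 21.6° / 817 = 0.7399.
θ_3 = 47.72° from the vertical.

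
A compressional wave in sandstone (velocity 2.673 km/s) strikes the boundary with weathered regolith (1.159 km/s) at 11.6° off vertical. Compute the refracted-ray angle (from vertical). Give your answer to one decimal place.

5.0°

Snell's law: sin θ₂ = (V₂/V₁)·sin θ₁ = (1.159/2.673)·sin 11.6° = 0.0872.
θ₂ = sin⁻¹(0.0872) = 5.00° (from vertical).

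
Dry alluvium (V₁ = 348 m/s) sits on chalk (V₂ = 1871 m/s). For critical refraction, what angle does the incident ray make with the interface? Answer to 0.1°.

79.3°

At critical incidence the refracted ray runs along the interface (θ₂ = 90°), so sin θ_c = V₁/V₂.
θ_c = arcsin(348/1871) = arcsin 0.1860 = 10.72°.
Measured from the interface: 90° − 10.72° = 79.28°.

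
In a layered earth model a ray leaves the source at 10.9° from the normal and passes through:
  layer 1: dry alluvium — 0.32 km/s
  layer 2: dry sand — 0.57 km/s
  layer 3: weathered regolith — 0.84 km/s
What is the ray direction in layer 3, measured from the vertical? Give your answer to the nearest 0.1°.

29.8°

Ray parameter p = sin 10.9° / 0.32 = 5.9092e-01 s/km.
sin θ_3 = p·V_3 = 5.9092e-01 × 0.84 = 0.4964.
θ_3 = 29.76° from the vertical.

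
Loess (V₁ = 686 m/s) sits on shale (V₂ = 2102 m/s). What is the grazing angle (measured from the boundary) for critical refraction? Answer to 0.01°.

At critical incidence the refracted ray runs along the interface (θ₂ = 90°), so sin θ_c = V₁/V₂.
θ_c = arcsin(686/2102) = arcsin 0.3264 = 19.05°.
Measured from the interface: 90° − 19.05° = 70.95°.

70.95°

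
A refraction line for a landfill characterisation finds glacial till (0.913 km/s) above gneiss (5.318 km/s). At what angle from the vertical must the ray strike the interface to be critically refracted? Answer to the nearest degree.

10°

At critical incidence the refracted ray runs along the interface (θ₂ = 90°), so sin θ_c = V₁/V₂.
θ_c = arcsin(0.913/5.318) = arcsin 0.1717 = 9.89°.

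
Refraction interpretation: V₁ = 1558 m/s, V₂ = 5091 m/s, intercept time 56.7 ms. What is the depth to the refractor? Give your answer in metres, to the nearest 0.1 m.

h = tᵢ·V₁·V₂ / (2·√(V₂²−V₁²)).
√(V₂²−V₁²) = √(5091² − 1558²) = 4846.7 m/s.
h = 0.0567 s × 1558 × 5091 / (2 × 4846.7) = 46.40 m.

46.4 m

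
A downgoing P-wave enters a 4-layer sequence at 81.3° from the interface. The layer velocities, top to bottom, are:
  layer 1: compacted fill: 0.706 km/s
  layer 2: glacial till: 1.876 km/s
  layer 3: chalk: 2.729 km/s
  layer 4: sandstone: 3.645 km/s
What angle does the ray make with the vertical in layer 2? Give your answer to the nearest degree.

24°

From the normal: θ₁ = 90° − 81.3° = 8.7°.
Ray parameter p = sin 8.7° / 0.706 = 2.1425e-01 s/km.
sin θ_2 = p·V_2 = 2.1425e-01 × 1.876 = 0.4019.
θ_2 = 23.70° from the vertical.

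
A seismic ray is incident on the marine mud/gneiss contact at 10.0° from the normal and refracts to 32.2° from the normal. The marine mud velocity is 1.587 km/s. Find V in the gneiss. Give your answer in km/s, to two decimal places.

4.87 km/s

Snell's law: sin 10.0°/V₁ = sin 32.2°/V₂.
V₂ = V₁·sin 32.2°/sin 10.0° = 1.587 × 3.0687 = 4.87 km/s.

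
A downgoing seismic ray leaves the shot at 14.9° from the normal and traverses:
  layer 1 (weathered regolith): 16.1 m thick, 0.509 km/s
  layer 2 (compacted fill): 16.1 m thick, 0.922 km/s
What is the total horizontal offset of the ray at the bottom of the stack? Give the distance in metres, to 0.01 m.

12.76 m

p = sin θ₁/V₁ = sin 14.9°/0.509 = 5.0517e-01 s/km is conserved through the stack.
Layer 1: θ = 14.90°; offset = 16.1·tan 14.90° = 4.2839 m.
Layer 2: sin θ = p·0.922 = 0.4658 → θ = 27.76°; offset = 16.1·tan 27.76° = 8.4742 m.
Total horizontal offset = 12.7581 m.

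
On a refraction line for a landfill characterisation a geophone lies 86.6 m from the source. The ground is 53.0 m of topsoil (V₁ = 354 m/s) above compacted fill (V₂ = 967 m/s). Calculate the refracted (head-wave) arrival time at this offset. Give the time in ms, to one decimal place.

368.2 ms

θ_c = arcsin(V₁/V₂) = arcsin(354/967) = 21.47°, cos θ_c = 0.9306.
Intercept time tᵢ = 2h cos θ_c / V₁ = 2·53.0·0.9306/354 = 0.27865 s.
t = x/V₂ + tᵢ = 86.6/967 + 0.27865 = 0.36820 s.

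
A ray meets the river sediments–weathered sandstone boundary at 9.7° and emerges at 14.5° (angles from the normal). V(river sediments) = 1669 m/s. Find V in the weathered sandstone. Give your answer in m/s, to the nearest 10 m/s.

2480 m/s

sin 9.7° = 0.1685; sin 14.5° = 0.2504.
V₂ = V₁·(sin θ₂/sin θ₁) = 1669·(0.2504/0.1685) = 2480.18 m/s.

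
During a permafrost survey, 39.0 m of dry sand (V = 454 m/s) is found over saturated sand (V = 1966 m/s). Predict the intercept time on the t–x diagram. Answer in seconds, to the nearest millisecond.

0.167 s

tᵢ = 2h·√(V₂²−V₁²)/(V₁V₂).
√(V₂²−V₁²) = √(1966²−454²) = 1912.9 m/s.
tᵢ = 2·39.0·1912.9/(454·1966) = 0.16716 s.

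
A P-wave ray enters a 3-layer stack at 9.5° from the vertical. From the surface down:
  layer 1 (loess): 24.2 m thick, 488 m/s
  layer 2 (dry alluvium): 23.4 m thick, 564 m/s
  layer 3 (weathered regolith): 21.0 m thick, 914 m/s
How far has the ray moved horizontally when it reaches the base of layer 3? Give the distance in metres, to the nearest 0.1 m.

15.4 m

p = sin θ₁/V₁ = sin 9.5°/488 = 3.3821e-04 s/m is conserved through the stack.
Layer 1: θ = 9.50°; offset = 24.2·tan 9.50° = 4.050 m.
Layer 2: sin θ = p·564 = 0.1908 → θ = 11.00°; offset = 23.4·tan 11.00° = 4.547 m.
Layer 3: sin θ = p·914 = 0.3091 → θ = 18.01°; offset = 21.0·tan 18.01° = 6.826 m.
Σ offsets = 15.423 m.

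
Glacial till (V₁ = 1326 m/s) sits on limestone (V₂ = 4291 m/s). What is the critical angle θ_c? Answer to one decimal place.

Critical incidence: sin θ_c = V₁/V₂ = 1326/4291 = 0.3090.
θ_c = arcsin 0.3090 = 18.00°.

18.0°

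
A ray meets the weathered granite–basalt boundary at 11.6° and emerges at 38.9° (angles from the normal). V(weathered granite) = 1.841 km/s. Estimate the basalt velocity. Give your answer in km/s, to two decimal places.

5.75 km/s

sin 11.6° = 0.2011; sin 38.9° = 0.6280.
V₂ = V₁·(sin θ₂/sin θ₁) = 1.841·(0.6280/0.2011) = 5.75 km/s.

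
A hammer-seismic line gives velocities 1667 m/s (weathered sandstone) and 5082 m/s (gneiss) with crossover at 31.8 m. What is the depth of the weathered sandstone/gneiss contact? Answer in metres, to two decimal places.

11.31 m

h = (x_cross/2)·√((V₂−V₁)/(V₂+V₁)).
(V₂−V₁)/(V₂+V₁) = (5082−1667)/(5082+1667) = 0.5060; √ = 0.7113.
h = (31.8/2)·0.7113 = 11.31 m.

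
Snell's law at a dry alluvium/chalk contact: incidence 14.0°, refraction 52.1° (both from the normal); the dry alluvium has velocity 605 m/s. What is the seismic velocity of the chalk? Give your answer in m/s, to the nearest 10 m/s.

Snell's law: sin 14.0°/V₁ = sin 52.1°/V₂.
V₂ = V₁·sin 52.1°/sin 14.0° = 605 × 3.2617 = 1973.35 m/s.

1970 m/s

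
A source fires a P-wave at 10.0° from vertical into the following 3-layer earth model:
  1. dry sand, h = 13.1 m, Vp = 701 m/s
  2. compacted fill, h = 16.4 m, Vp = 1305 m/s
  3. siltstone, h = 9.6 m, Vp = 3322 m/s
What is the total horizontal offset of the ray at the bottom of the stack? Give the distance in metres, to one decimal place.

21.8 m

Apply Snell's law at each interface; in layer i the horizontal offset is hᵢ·tan θᵢ.
Layer 1: θ = 10.00°; offset = 13.1·tan 10.00° = 2.310 m.
Layer 2: sin θ = 1305·sin 10.0°/701 = 0.3233, θ = 18.86°; offset = 16.4·tan 18.86° = 5.602 m.
Layer 3: sin θ = 3322·sin 10.0°/701 = 0.8229, θ = 55.38°; offset = 9.6·tan 55.38° = 13.904 m.
Σ offsets = 21.816 m.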